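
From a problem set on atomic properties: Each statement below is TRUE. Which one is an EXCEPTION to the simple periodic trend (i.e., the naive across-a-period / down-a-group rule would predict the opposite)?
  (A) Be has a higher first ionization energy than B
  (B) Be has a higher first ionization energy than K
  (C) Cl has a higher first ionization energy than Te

(A)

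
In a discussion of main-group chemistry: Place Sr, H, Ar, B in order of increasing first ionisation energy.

Sr, B, H, Ar

H is in period 1, group 1; B is in period 2, group 13; Ar is in period 3, group 18; Sr is in period 5, group 2.
Across a period the outer electron is held more tightly (higher IE₁); down a group it sits in a higher shell, more shielded, and comes off more easily.
Neither a single period nor a single group — weigh both effects.
B > Sr: relative to Sr, both the across-period and down-group shifts push B's first ionization energy up.
H > B: period and group pull opposite ways; the down-group shift dominates (1312 vs 801 kJ/mol).
Ar > H: period and group pull opposite ways; the across-period shift dominates (1521 vs 1312 kJ/mol).
For reference (kJ/mol): H 1312, B 801, Ar 1521, Sr 550.
So from lowest to highest: Sr < B < H < Ar.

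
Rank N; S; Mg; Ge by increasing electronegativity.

N is in period 2, group 15; Mg is in period 3, group 2; S is in period 3, group 16; Ge is in period 4, group 14.
Smaller atoms with higher effective nuclear charge are more electronegative.
Here both period and group differ, so the two effects have to be weighed against each other.
Ge > Mg: the two effects oppose for this pair; the across-period effect wins (2.01 vs 1.31).
S > Ge: both effects reinforce here, so S is clearly the higher of the two.
N > S: period and group pull opposite ways; the down-group shift dominates (3.04 vs 2.58).
Approximate values (Pauling): N 3.04, Mg 1.31, S 2.58, Ge 2.01.
So from lowest to highest: Mg < Ge < S < N.

Mg, Ge, S, N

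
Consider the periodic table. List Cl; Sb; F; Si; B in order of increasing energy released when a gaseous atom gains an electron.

B is in period 2, group 13; F is in period 2, group 17; Si is in period 3, group 14; Cl is in period 3, group 17; Sb is in period 5, group 15.
Atoms with high Z_eff and room in the valence shell (especially the halogens) have the most exothermic electron affinities.
Here both period and group differ, so the two effects have to be weighed against each other.
Sb > B: period and group pull opposite ways; the across-period shift dominates (103 vs 27 kJ/mol).
Si > Sb: period and group pull opposite ways; the down-group shift dominates (134 vs 103 kJ/mol).
F > Si: both effects reinforce here, so F is clearly the higher of the two.
Cl > F: this pair runs against the simple trend — see the exception note.
Note the exception: Cl has a higher electron affinity than F, contrary to the simple trend — F's small 2p subshell makes the incoming electron feel strong e⁻–e⁻ repulsion, so Cl actually releases more energy on gaining an electron.
Tabulated electron affinity (kJ/mol): B 27, F 328, Si 134, Cl 349, Sb 103.
So from lowest to highest: B < Sb < Si < F < Cl.

B, Sb, Si, F, Cl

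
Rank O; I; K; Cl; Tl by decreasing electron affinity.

Atoms with high Z_eff and room in the valence shell (especially the halogens) have the most exothermic electron affinities.
These span different periods and groups, so the two trends combine.
K > Tl: the two effects oppose for this pair; the down-group effect wins (48 vs 19 kJ/mol).
O > K: relative to K, both the across-period and down-group shifts push O's electron affinity up.
I > O: the two effects oppose for this pair; the across-period effect wins (295 vs 141 kJ/mol).
Cl > I: Cl sits above I in group 17, so the down-group effect alone puts Cl higher.
Approximate values (kJ/mol): O 141, Cl 349, K 48, I 295, Tl 19.
So from highest to lowest: Cl > I > O > K > Tl.

Cl > I > O > K > Tl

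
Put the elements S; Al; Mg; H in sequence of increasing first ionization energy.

Al, Mg, S, H

IE₁ increases left→right with effective nuclear charge and decreases top→bottom as the valence shell moves farther out.
These span different periods and groups, so the two trends combine.
Mg > Al: this pair runs against the simple trend — see the exception note.
S > Mg: both are in period 3; the period trend gives S the larger value.
H > S: the two effects oppose for this pair; the down-group effect wins (1312 vs 1000 kJ/mol).
Note the exception: Mg has a higher first ionization energy than Al, contrary to the simple trend — Al's single 3p electron is easier to remove than one from Mg's filled 3s².
For reference (kJ/mol): H 1312, Mg 738, Al 578, S 1000.
So from lowest to highest: Al < Mg < S < H.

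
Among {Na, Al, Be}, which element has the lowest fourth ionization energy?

Na

After 3 electrons have been removed, what remains? Na³⁺ is already 2 electrons into the core; Al³⁺ is the bare [Ne] core; Be³⁺ is already 1 electron into the core.
All of these are removing an electron from a noble-gas core or deeper; the smaller core (lower principal quantum number) is held far more tightly, and within a period the higher nuclear charge binds the same core more tightly.
Tabulated IE_4 (kJ/mol): Na 9543, Al 11577, Be 21007.
Hence IE_4: Na < Al < Be.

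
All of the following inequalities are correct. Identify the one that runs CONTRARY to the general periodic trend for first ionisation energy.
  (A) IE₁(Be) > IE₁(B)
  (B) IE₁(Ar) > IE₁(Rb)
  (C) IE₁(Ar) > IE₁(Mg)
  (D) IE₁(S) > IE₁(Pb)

(A)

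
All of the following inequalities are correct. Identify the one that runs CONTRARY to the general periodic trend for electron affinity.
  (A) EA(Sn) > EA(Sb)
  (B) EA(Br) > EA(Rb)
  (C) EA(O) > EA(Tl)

(A)

The general trend: electron affinity increases across a period and decreases down a group.
(A) Sn (period 5, group 14) vs Sb (period 5, group 15): the stated order contradicts the simple trend.
(B) Br (period 4, group 17) vs Rb (period 5, group 1): the stated order agrees with the simple trend.
(C) O (period 2, group 16) vs Tl (period 6, group 13): the stated order agrees with the simple trend.
The exception is (A): adding an electron to Sb's half-filled 5p³ is unfavourable, so Sn has the more exothermic EA.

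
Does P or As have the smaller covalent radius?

P

Across a period the added protons contract the valence shell; down a group each new principal shell makes the atom larger.
All are in group 15, so atomic radius increases down the group.
So P has the smaller covalent radius (P < As).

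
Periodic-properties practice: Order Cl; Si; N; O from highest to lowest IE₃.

O, N, Cl, Si

Consider each +2 ion: Cl²⁺ still has 5 valence electrons; Si²⁺ still has 2 valence electrons; N²⁺ still has 3 valence electrons; O²⁺ still has 4 valence electrons.
All are still removing valence electrons, so compare the +2 ions as you would atoms: IE_3 generally rises across a period (higher Z_eff) and falls down a group (larger shell), subject to the usual subshell exceptions.
Valence configurations: Cl²⁺ [Ne]3s²3p³, Si²⁺ [Ne]3s², N²⁺ [He]2s²2p¹, O²⁺ [He]2s²2p².
The numbers (kJ/mol): Cl 3822, Si 3232, N 4578, O 5300.
Hence IE_3: Si < Cl < N < O.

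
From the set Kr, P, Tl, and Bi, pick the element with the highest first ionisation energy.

Kr

P is in period 3, group 15; Kr is in period 4, group 18; Tl is in period 6, group 13; Bi is in period 6, group 15.
First ionization energy rises across a period (greater Z_eff holds electrons more tightly) and falls down a group (valence electrons are farther from the nucleus).
Here both period and group differ, so the two effects have to be weighed against each other.
Bi > Tl: both are in period 6; the period trend gives Bi the larger value.
P > Bi: P sits above Bi in group 15, so the down-group effect alone puts P higher.
Kr > P: period and group pull opposite ways; the across-period shift dominates (1351 vs 1012 kJ/mol).
Approximate values (kJ/mol): P 1012, Kr 1351, Tl 589, Bi 703.
The highest first ionisation energy among these belongs to Kr.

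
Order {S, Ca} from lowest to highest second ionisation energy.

After 1 electron has been removed, what remains? S⁺ still has 5 valence electrons; Ca⁺ still has 1 valence electron.
All are still removing valence electrons, so compare the +1 ions as you would atoms: IE_2 generally rises across a period (higher Z_eff) and falls down a group (larger shell), subject to the usual subshell exceptions.
Valence configurations: S⁺ [Ne]3s²3p³, Ca⁺ [Ar]4s¹.
Approximate IE_2 values (kJ/mol): S 2252, Ca 1145.
Hence IE_2: Ca < S.

Ca < S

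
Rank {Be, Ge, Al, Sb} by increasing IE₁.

Al, Ge, Sb, Be

Be is in period 2, group 2; Al is in period 3, group 13; Ge is in period 4, group 14; Sb is in period 5, group 15.
Across a period the outer electron is held more tightly (higher IE₁); down a group it sits in a higher shell, more shielded, and comes off more easily.
These sit on a diagonal, where the across-period and down-group effects partly cancel.
Ge > Al: period and group pull opposite ways; the across-period shift dominates (762 vs 578 kJ/mol).
Sb > Ge: the two effects oppose for this pair; the across-period effect wins (831 vs 762 kJ/mol).
Be > Sb: period and group pull opposite ways; the down-group shift dominates (900 vs 831 kJ/mol).
For reference (kJ/mol): Be 900, Al 578, Ge 762, Sb 831.
So from lowest to highest: Al < Ge < Sb < Be.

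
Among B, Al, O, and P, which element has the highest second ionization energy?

O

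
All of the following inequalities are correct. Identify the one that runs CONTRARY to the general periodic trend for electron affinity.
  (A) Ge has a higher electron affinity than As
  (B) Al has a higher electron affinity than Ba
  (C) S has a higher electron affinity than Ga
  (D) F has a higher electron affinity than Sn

(A)

The general trend: electron affinity increases across a period and decreases down a group.
(A) Ge (period 4, group 14) vs As (period 4, group 15): the stated order contradicts the simple trend.
(B) Al (period 3, group 13) vs Ba (period 6, group 2): the stated order agrees with the simple trend.
(C) S (period 3, group 16) vs Ga (period 4, group 13): the stated order agrees with the simple trend.
(D) F (period 2, group 17) vs Sn (period 5, group 14): the stated order agrees with the simple trend.
The exception is (A): adding an electron to As's half-filled 4p³ is unfavourable, so Ge (4p²) has the more exothermic EA.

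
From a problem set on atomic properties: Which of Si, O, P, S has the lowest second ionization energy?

The second ionization energy removes an electron from the +1 ion. For each element: Si⁺ still has 3 valence electrons; O⁺ still has 5 valence electrons; P⁺ still has 4 valence electrons; S⁺ still has 5 valence electrons.
All are still removing valence electrons, so compare the +1 ions as you would atoms: IE_2 generally rises across a period (higher Z_eff) and falls down a group (larger shell), subject to the usual subshell exceptions.
Valence configurations: Si⁺ [Ne]3s²3p¹, O⁺ [He]2s²2p³, P⁺ [Ne]3s²3p², S⁺ [Ne]3s²3p³.
The numbers (kJ/mol): Si 1577, O 3388, P 1907, S 2252.
Overall IE_2 order: Si < P < S < O.

Si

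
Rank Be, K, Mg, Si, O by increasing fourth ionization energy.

Si < K < O < Mg < Be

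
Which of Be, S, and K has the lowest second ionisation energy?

Be

The second ionization energy removes an electron from the +1 ion. For each element: Be⁺ still has 1 valence electron; S⁺ still has 5 valence electrons; K⁺ is the bare [Ar] core.
Pulling an electron out of a noble-gas core costs far more than removing a remaining valence electron, so K sits at the high end of IE_2.
Valence configurations: Be⁺ [He]2s¹, S⁺ [Ne]3s²3p³.
Tabulated IE_2 (kJ/mol): Be 1757, S 2252, K 3052.
So the second ionization energies run Be < S < K.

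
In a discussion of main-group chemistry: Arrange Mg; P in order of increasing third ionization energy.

Consider each +2 ion: Mg²⁺ is the bare [Ne] core; P²⁺ still has 3 valence electrons.
Breaking into a closed-shell core is much more expensive than removing a leftover valence electron — Mg has the largest IE_3 here.
The numbers (kJ/mol): Mg 7733, P 2914.
Putting it together, IE_3: P < Mg.

P < Mg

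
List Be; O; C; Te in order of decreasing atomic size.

Be is in period 2, group 2; C is in period 2, group 14; O is in period 2, group 16; Te is in period 5, group 16.
Radius decreases left→right (rising Z_eff, same n) and increases top→bottom (higher n).
Neither a single period nor a single group — weigh both effects.
C > O: both are in period 2; the period trend gives C the larger value.
Be > C: Be lies to the left of C in period 2, so the across-period effect alone puts Be larger.
Te > Be: the two effects oppose for this pair; the down-group effect wins (136 vs 102 pm).
Tabulated atomic radius (pm): Be 102, C 75, O 63, Te 136.
So from largest to smallest: Te > Be > C > O.

Te > Be > C > O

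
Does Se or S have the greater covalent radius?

Se

S is in period 3, group 16; Se is in period 4, group 16.
Across a period the added protons contract the valence shell; down a group each new principal shell makes the atom larger.
All are in group 16, so atomic radius increases down the group.
So Se has the greater covalent radius (Se > S).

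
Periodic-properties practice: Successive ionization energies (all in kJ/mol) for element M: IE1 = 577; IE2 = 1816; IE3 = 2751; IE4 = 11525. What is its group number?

Group 13

Look for the largest jump between consecutive ionization energies: IE4/IE3 ≈ 4.2, far larger than any earlier ratio.
That jump marks the point where a core electron is being removed. So the atom has 3 valence electrons.
A main-group element with 3 valence electrons is in group 13.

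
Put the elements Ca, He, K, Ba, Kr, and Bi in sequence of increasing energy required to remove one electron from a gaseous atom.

K < Ba < Ca < Bi < Kr < He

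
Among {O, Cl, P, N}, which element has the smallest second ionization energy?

P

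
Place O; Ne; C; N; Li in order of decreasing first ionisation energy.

Ne, N, O, C, Li

Li is in period 2, group 1; C is in period 2, group 14; N is in period 2, group 15; O is in period 2, group 16; Ne is in period 2, group 18.
IE₁ increases left→right with effective nuclear charge and decreases top→bottom as the valence shell moves farther out.
All lie in period 2; the across-period trend (first ionization energy increases left to right) applies, with the exception below.
Note the exception: N has a higher first ionization energy than O, contrary to the simple trend — pairing an electron in O's 2p⁴ costs repulsion energy, so O ionizes more easily than half-filled N (2p³).
For reference (kJ/mol): Li 520, C 1086, N 1402, O 1314, Ne 2081.
So from highest to lowest: Ne > N > O > C > Li.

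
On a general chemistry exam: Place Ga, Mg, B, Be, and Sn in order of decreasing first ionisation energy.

Be > B > Mg > Sn > Ga

Be is in period 2, group 2; B is in period 2, group 13; Mg is in period 3, group 2; Ga is in period 4, group 13; Sn is in period 5, group 14.
Removing the outermost electron gets harder across a period and easier down a group.
Neither a single period nor a single group — weigh both effects.
Sn > Ga: the two effects oppose for this pair; the across-period effect wins (709 vs 579 kJ/mol).
Mg > Sn: the two effects oppose for this pair; the down-group effect wins (738 vs 709 kJ/mol).
B > Mg: both effects reinforce here, so B is clearly the higher of the two.
Be > B: this pair runs against the simple trend — see the exception note.
Note the exception: Be has a higher first ionization energy than B, contrary to the simple trend — removing B's lone 2p electron is easier than breaking Be's filled 2s².
For reference (kJ/mol): Be 900, B 801, Mg 738, Ga 579, Sn 709.
So from highest to lowest: Be > B > Mg > Sn > Ga.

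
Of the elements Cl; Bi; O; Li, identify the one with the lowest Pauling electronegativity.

Li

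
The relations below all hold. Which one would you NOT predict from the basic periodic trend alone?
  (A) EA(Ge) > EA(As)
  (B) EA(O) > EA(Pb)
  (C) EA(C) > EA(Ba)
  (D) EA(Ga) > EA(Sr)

The general trend: electron affinity increases across a period and decreases down a group.
(A) Ge (period 4, group 14) vs As (period 4, group 15): the stated order contradicts the simple trend.
(B) O (period 2, group 16) vs Pb (period 6, group 14): the stated order agrees with the simple trend.
(C) C (period 2, group 14) vs Ba (period 6, group 2): the stated order agrees with the simple trend.
(D) Ga (period 4, group 13) vs Sr (period 5, group 2): the stated order agrees with the simple trend.
The exception is (A): adding an electron to As's half-filled 4p³ is unfavourable, so Ge (4p²) has the more exothermic EA.

(A)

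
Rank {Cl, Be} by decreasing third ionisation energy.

After 2 electrons have been removed, what remains? Cl²⁺ still has 5 valence electrons; Be²⁺ is the bare [He] core.
Breaking into a closed-shell core is much more expensive than removing a leftover valence electron — Be has the largest IE_3 here.
Approximate IE_3 values (kJ/mol): Cl 3822, Be 14849.
Putting it together, IE_3: Cl < Be.

Be > Cl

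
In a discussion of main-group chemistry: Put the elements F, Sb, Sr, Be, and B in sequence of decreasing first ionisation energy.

F > Be > Sb > B > Sr

Across a period the outer electron is held more tightly (higher IE₁); down a group it sits in a higher shell, more shielded, and comes off more easily.
Neither a single period nor a single group — weigh both effects.
B > Sr: both effects reinforce here, so B is clearly the higher of the two.
Sb > B: period and group pull opposite ways; the across-period shift dominates (831 vs 801 kJ/mol).
Be > Sb: the two effects oppose for this pair; the down-group effect wins (900 vs 831 kJ/mol).
F > Be: both are in period 2; the period trend gives F the larger value.
Note the exception: Be has a higher first ionization energy than B, contrary to the simple trend — removing B's lone 2p electron is easier than breaking Be's filled 2s².
For reference (kJ/mol): Be 900, B 801, F 1681, Sr 550, Sb 831.
So from highest to lowest: F > Be > Sb > B > Sr.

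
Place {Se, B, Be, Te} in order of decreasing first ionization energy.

Se > Be > Te > B

Be is in period 2, group 2; B is in period 2, group 13; Se is in period 4, group 16; Te is in period 5, group 16.
Removing the outermost electron gets harder across a period and easier down a group.
Here both period and group differ, so the two effects have to be weighed against each other.
Te > B: period and group pull opposite ways; the across-period shift dominates (869 vs 801 kJ/mol).
Be > Te: the two effects oppose for this pair; the down-group effect wins (900 vs 869 kJ/mol).
Se > Be: period and group pull opposite ways; the across-period shift dominates (941 vs 900 kJ/mol).
Note the exception: Be has a higher first ionization energy than B, contrary to the simple trend — removing B's lone 2p electron is easier than breaking Be's filled 2s².
Approximate values (kJ/mol): Be 900, B 801, Se 941, Te 869.
So from highest to lowest: Se > Be > Te > B.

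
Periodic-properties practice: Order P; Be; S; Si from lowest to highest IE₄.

Si < S < P < Be

After 3 electrons have been removed, what remains? P³⁺ still has 2 valence electrons; Be³⁺ is already 1 electron into the core; S³⁺ still has 3 valence electrons; Si³⁺ still has 1 valence electron.
Breaking into a closed-shell core is much more expensive than removing a leftover valence electron — Be has the largest IE_4 here.
Valence configurations: P³⁺ [Ne]3s², S³⁺ [Ne]3s²3p¹, Si³⁺ [Ne]3s¹.
S³⁺ loses a lone 3p electron whereas P³⁺ must break into a filled 3s² pair, so IE_4(P) > IE_4(S) even though S has the higher nuclear charge.
The numbers (kJ/mol): P 4964, Be 21007, S 4556, Si 4356.
Putting it together, IE_4: Si < S < P < Be.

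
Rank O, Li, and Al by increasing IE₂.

Al, O, Li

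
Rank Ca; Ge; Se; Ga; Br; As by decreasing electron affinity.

Br > Se > Ge > As > Ga > Ca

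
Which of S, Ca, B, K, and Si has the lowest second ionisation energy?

Ca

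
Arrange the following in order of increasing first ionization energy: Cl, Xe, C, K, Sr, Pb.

C is in period 2, group 14; Cl is in period 3, group 17; K is in period 4, group 1; Sr is in period 5, group 2; Xe is in period 5, group 18; Pb is in period 6, group 14.
IE₁ increases left→right with effective nuclear charge and decreases top→bottom as the valence shell moves farther out.
These span different periods and groups, so the two trends combine.
Sr > K: period and group pull opposite ways; the across-period shift dominates (550 vs 419 kJ/mol).
Pb > Sr: the two effects oppose for this pair; the across-period effect wins (716 vs 550 kJ/mol).
C > Pb: C sits above Pb in group 14, so the down-group effect alone puts C higher.
Xe > C: the two effects oppose for this pair; the across-period effect wins (1170 vs 1086 kJ/mol).
Cl > Xe: the two effects oppose for this pair; the down-group effect wins (1251 vs 1170 kJ/mol).
For reference (kJ/mol): C 1086, Cl 1251, K 419, Sr 550, Xe 1170, Pb 716.
So from lowest to highest: K < Sr < Pb < C < Xe < Cl.

K, Sr, Pb, C, Xe, Cl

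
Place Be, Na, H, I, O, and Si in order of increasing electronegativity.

Na < Be < Si < H < I < O

H is in period 1, group 1; Be is in period 2, group 2; O is in period 2, group 16; Na is in period 3, group 1; Si is in period 3, group 14; I is in period 5, group 17.
Electronegativity increases across a period and decreases down a group, tracking effective nuclear charge and atomic size.
These span different periods and groups, so the two trends combine.
Be > Na: both effects reinforce here, so Be is clearly the higher of the two.
Si > Be: period and group pull opposite ways; the across-period shift dominates (1.90 vs 1.57).
H > Si: the two effects oppose for this pair; the down-group effect wins (2.20 vs 1.90).
I > H: the two effects oppose for this pair; the across-period effect wins (2.66 vs 2.20).
O > I: period and group pull opposite ways; the down-group shift dominates (3.44 vs 2.66).
Tabulated electronegativity (Pauling): H 2.20, Be 1.57, O 3.44, Na 0.93, Si 1.90, I 2.66.
So from lowest to highest: Na < Be < Si < H < I < O.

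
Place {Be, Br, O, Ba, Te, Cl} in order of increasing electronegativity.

Be is in period 2, group 2; O is in period 2, group 16; Cl is in period 3, group 17; Br is in period 4, group 17; Te is in period 5, group 16; Ba is in period 6, group 2.
Smaller atoms with higher effective nuclear charge are more electronegative.
Here both period and group differ, so the two effects have to be weighed against each other.
Be > Ba: they share group 2; the group trend gives Be the larger value.
Te > Be: period and group pull opposite ways; the across-period shift dominates (2.10 vs 1.57).
Br > Te: relative to Te, both the across-period and down-group shifts push Br's electronegativity up.
Cl > Br: Cl sits above Br in group 17, so the down-group effect alone puts Cl higher.
O > Cl: period and group pull opposite ways; the down-group shift dominates (3.44 vs 3.16).
Approximate values (Pauling): Be 1.57, O 3.44, Cl 3.16, Br 2.96, Te 2.10, Ba 0.89.
So from lowest to highest: Ba < Be < Te < Br < Cl < O.

Ba < Be < Te < Br < Cl < O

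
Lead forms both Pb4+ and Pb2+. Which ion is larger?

Both ions have Z = 82 protons, but Pb4+ has lost more electrons, so its remaining electrons feel a larger effective nuclear charge per electron and are pulled in more tightly.
Higher positive charge → smaller ion, so Pb2+ > Pb4+.

Pb2+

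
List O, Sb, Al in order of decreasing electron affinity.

Atoms with high Z_eff and room in the valence shell (especially the halogens) have the most exothermic electron affinities.
These span different periods and groups, so the two trends combine.
Sb > Al: the two effects oppose for this pair; the across-period effect wins (103 vs 42 kJ/mol).
O > Sb: both effects reinforce here, so O is clearly the higher of the two.
For reference (kJ/mol): O 141, Al 42, Sb 103.
So from highest to lowest: O > Sb > Al.

O, Sb, Al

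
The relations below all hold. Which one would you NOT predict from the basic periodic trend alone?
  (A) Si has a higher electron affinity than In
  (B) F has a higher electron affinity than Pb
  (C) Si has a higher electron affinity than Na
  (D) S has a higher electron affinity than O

The general trend: electron affinity increases across a period and decreases down a group.
(A) Si (period 3, group 14) vs In (period 5, group 13): the stated order agrees with the simple trend.
(B) F (period 2, group 17) vs Pb (period 6, group 14): the stated order agrees with the simple trend.
(C) Si (period 3, group 14) vs Na (period 3, group 1): the stated order agrees with the simple trend.
(D) S (period 3, group 16) vs O (period 2, group 16): the stated order contradicts the simple trend.
The exception is (D): the compact 2p subshell of O repels the added electron more than S's larger 3p does.

(D)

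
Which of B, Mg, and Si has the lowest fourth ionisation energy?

After 3 electrons have been removed, what remains? B³⁺ is the bare [He] core; Mg³⁺ is already 1 electron into the core; Si³⁺ still has 1 valence electron.
Core electrons are held far more tightly than valence electrons, so Mg and B top the IE_4 order.
The numbers (kJ/mol): B 25026, Mg 10543, Si 4356.
Overall IE_4 order: Si < Mg < B.

Si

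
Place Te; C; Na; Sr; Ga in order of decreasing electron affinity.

Te, C, Na, Ga, Sr

Atoms with high Z_eff and room in the valence shell (especially the halogens) have the most exothermic electron affinities.
Neither a single period nor a single group — weigh both effects.
Ga > Sr: relative to Sr, both the across-period and down-group shifts push Ga's electron affinity up.
Na > Ga: the two effects oppose for this pair; the down-group effect wins (53 vs 29 kJ/mol).
C > Na: both effects reinforce here, so C is clearly the higher of the two.
Te > C: period and group pull opposite ways; the across-period shift dominates (190 vs 122 kJ/mol).
For reference (kJ/mol): C 122, Na 53, Ga 29, Sr 5, Te 190.
So from highest to lowest: Te > C > Na > Ga > Sr.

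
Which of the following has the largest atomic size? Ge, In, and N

N is in period 2, group 15; Ge is in period 4, group 14; In is in period 5, group 13.
Moving right in a period, electrons are added to the same shell under a stronger nuclear pull, so atoms get smaller; moving down, a new shell is opened and atoms get larger.
Neither a single period nor a single group — weigh both effects.
Ge > N: both effects reinforce here, so Ge is clearly the larger of the two.
In > Ge: both effects reinforce here, so In is clearly the larger of the two.
Tabulated atomic radius (pm): N 71, Ge 121, In 142.
The largest atomic size among these belongs to In.

In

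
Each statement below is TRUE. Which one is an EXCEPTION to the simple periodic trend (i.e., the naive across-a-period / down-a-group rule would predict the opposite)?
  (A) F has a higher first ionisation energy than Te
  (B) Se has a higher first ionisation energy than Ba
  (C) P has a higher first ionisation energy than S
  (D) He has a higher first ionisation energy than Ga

The general trend: first ionisation energy increases across a period and decreases down a group.
(A) F (period 2, group 17) vs Te (period 5, group 16): the stated order agrees with the simple trend.
(B) Se (period 4, group 16) vs Ba (period 6, group 2): the stated order agrees with the simple trend.
(C) P (period 3, group 15) vs S (period 3, group 16): the stated order contradicts the simple trend.
(D) He (period 1, group 18) vs Ga (period 4, group 13): the stated order agrees with the simple trend.
The exception is (C): S (3p⁴) ionizes more easily than half-filled P (3p³) because the paired 3p electron in S is pushed out by e⁻–e⁻ repulsion.

(C)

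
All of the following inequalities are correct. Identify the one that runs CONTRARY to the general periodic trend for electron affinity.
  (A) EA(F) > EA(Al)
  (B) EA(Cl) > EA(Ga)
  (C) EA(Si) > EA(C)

(C)

The general trend: electron affinity increases across a period and decreases down a group.
(A) F (period 2, group 17) vs Al (period 3, group 13): the stated order agrees with the simple trend.
(B) Cl (period 3, group 17) vs Ga (period 4, group 13): the stated order agrees with the simple trend.
(C) Si (period 3, group 14) vs C (period 2, group 14): the stated order contradicts the simple trend.
The exception is (C): Si's larger, more diffuse 3p orbitals accept an added electron slightly more readily than C's compact 2p.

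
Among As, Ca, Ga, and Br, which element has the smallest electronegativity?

Ca

Ca is in period 4, group 2; Ga is in period 4, group 13; As is in period 4, group 15; Br is in period 4, group 17.
EN rises left→right (higher Z_eff, smaller atoms) and falls top→bottom (larger, more shielded atoms).
All lie in period 4, so electronegativity increases left to right.
The smallest electronegativity among these belongs to Ca.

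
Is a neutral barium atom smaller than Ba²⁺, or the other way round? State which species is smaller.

Ba²⁺

Forming Ba²⁺ removes 2 electrons from Ba. Fewer electrons for the same nuclear charge means less shielding and a higher Z_eff on the remaining electrons, and for main-group metals the entire outer shell is lost.
A cation is smaller than its parent atom: Ba²⁺ < Ba.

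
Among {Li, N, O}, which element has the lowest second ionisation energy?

After 1 electron has been removed, what remains? Li⁺ is the bare [He] core; N⁺ still has 4 valence electrons; O⁺ still has 5 valence electrons.
Breaking into a closed-shell core is much more expensive than removing a leftover valence electron — Li has the largest IE_2 here.
Valence configurations: N⁺ [He]2s²2p², O⁺ [He]2s²2p³.
The numbers (kJ/mol): Li 7298, N 2856, O 3388.
So the second ionization energies run N < O < Li.

N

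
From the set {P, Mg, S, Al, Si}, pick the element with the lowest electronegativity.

Mg

Mg is in period 3, group 2; Al is in period 3, group 13; Si is in period 3, group 14; P is in period 3, group 15; S is in period 3, group 16.
Smaller atoms with higher effective nuclear charge are more electronegative.
All lie in period 3, so electronegativity increases left to right.
The lowest electronegativity among these belongs to Mg.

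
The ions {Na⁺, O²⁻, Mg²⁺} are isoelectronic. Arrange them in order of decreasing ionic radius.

O²⁻ > Na⁺ > Mg²⁺

All of these have 10 electrons, so size is governed by nuclear charge alone: the more protons, the stronger the pull on the same electron cloud, and the smaller the ion.
Nuclear charges: Mg²⁺ (Z=12), Na⁺ (Z=11), O²⁻ (Z=8).
Largest to smallest: O²⁻ > Na⁺ > Mg²⁺.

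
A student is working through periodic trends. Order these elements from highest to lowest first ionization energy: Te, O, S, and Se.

O is in period 2, group 16; S is in period 3, group 16; Se is in period 4, group 16; Te is in period 5, group 16.
Removing the outermost electron gets harder across a period and easier down a group.
All are in group 16, so first ionization energy increases up the group.
So from highest to lowest: O > S > Se > Te.

O > S > Se > Te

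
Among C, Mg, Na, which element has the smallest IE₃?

The third ionization energy removes an electron from the +2 ion. For each element: C²⁺ still has 2 valence electrons; Mg²⁺ is the bare [Ne] core; Na²⁺ is already 1 electron into the core.
Core electrons are held far more tightly than valence electrons, so Na and Mg top the IE_3 order.
Approximate IE_3 values (kJ/mol): C 4620, Mg 7733, Na 6910.
Hence IE_3: C < Na < Mg.

C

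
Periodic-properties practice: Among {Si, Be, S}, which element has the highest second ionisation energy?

IE_2 is the cost of taking one more electron from the +1 cation: Si⁺ still has 3 valence electrons; Be⁺ still has 1 valence electron; S⁺ still has 5 valence electrons.
All are still removing valence electrons, so compare the +1 ions as you would atoms: IE_2 generally rises across a period (higher Z_eff) and falls down a group (larger shell), subject to the usual subshell exceptions.
Valence configurations: Si⁺ [Ne]3s²3p¹, Be⁺ [He]2s¹, S⁺ [Ne]3s²3p³.
Tabulated IE_2 (kJ/mol): Si 1577, Be 1757, S 2252.
Putting it together, IE_2: Si < Be < S.

S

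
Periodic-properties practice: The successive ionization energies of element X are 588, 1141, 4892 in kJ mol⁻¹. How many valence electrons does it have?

2

Look for the largest jump between consecutive ionization energies: IE3/IE2 ≈ 4.3, far larger than any earlier ratio.
That jump marks the point where a core electron is being removed. So the atom has 2 valence electrons.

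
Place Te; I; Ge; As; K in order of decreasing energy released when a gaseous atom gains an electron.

K is in period 4, group 1; Ge is in period 4, group 14; As is in period 4, group 15; Te is in period 5, group 16; I is in period 5, group 17.
EA tends to increase across a period and decrease down a group, though the pattern is less regular than for IE or radius.
Here both period and group differ, so the two effects have to be weighed against each other.
As > K: both are in period 4; the period trend gives As the larger value.
Ge > As: this pair runs against the simple trend — see the exception note.
Te > Ge: the two effects oppose for this pair; the across-period effect wins (190 vs 119 kJ/mol).
I > Te: both are in period 5; the period trend gives I the larger value.
Note the exception: Ge has a higher electron affinity than As, contrary to the simple trend — adding an electron to As's half-filled 4p³ is unfavourable, so Ge (4p²) has the more exothermic EA.
For reference (kJ/mol): K 48, Ge 119, As 78, Te 190, I 295.
So from highest to lowest: I > Te > Ge > As > K.

I, Te, Ge, As, K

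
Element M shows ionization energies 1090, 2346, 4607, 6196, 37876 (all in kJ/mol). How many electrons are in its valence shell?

Look for the largest jump between consecutive ionization energies: IE5/IE4 ≈ 6.1, far larger than any earlier ratio.
That jump marks the point where a core electron is being removed. So the atom has 4 valence electrons.

4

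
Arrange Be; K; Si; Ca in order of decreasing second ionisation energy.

K > Be > Si > Ca

After 1 electron has been removed, what remains? Be⁺ still has 1 valence electron; K⁺ is the bare [Ar] core; Si⁺ still has 3 valence electrons; Ca⁺ still has 1 valence electron.
Core electrons are held far more tightly than valence electrons, so K tops the IE_2 order.
Valence configurations: Be⁺ [He]2s¹, Si⁺ [Ne]3s²3p¹, Ca⁺ [Ar]4s¹.
Approximate IE_2 values (kJ/mol): Be 1757, K 3052, Si 1577, Ca 1145.
So the second ionization energies run Ca < Si < Be < K.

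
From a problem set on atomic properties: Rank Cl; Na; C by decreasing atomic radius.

C is in period 2, group 14; Na is in period 3, group 1; Cl is in period 3, group 17.
Across a period the added protons contract the valence shell; down a group each new principal shell makes the atom larger.
Here both period and group differ, so the two effects have to be weighed against each other.
Cl > C: period and group pull opposite ways; the down-group shift dominates (99 vs 75 pm).
Na > Cl: both are in period 3; the period trend gives Na the larger value.
Tabulated atomic radius (pm): C 75, Na 155, Cl 99.
So from largest to smallest: Na > Cl > C.

Na, Cl, C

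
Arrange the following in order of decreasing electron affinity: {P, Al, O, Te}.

EA tends to increase across a period and decrease down a group, though the pattern is less regular than for IE or radius.
Here both period and group differ, so the two effects have to be weighed against each other.
P > Al: both are in period 3; the period trend gives P the larger value.
O > P: relative to P, both the across-period and down-group shifts push O's electron affinity up.
Te > O: this pair runs against the simple trend — see the exception note.
Note the exception: Te has a higher electron affinity than O, contrary to the simple trend — O's compact 2p subshell gives strong electron–electron repulsion on the added electron.
For reference (kJ/mol): O 141, Al 42, P 72, Te 190.
So from highest to lowest: Te > O > P > Al.

Te > O > P > Al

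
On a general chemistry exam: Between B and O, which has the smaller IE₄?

O

Consider each +3 ion: B³⁺ is the bare [He] core; O³⁺ still has 3 valence electrons.
Core electrons are held far more tightly than valence electrons, so B tops the IE_4 order.
Approximate IE_4 values (kJ/mol): B 25026, O 7469.
So the fourth ionization energies run O < B.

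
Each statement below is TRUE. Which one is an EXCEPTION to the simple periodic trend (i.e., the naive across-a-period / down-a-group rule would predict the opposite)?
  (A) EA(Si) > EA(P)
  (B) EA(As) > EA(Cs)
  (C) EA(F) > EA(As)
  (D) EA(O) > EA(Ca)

(A)

The general trend: electron affinity increases across a period and decreases down a group.
(A) Si (period 3, group 14) vs P (period 3, group 15): the stated order contradicts the simple trend.
(B) As (period 4, group 15) vs Cs (period 6, group 1): the stated order agrees with the simple trend.
(C) F (period 2, group 17) vs As (period 4, group 15): the stated order agrees with the simple trend.
(D) O (period 2, group 16) vs Ca (period 4, group 2): the stated order agrees with the simple trend.
The exception is (A): adding an electron to P's half-filled 3p³ is unfavourable, so Si (3p²) has the more exothermic EA.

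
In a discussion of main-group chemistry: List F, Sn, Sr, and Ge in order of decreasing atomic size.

Sr > Sn > Ge > F

Atomic radius shrinks across a period as nuclear charge pulls the same shell inward, and grows down a group as new shells are added.
Neither a single period nor a single group — weigh both effects.
Ge > F: both effects reinforce here, so Ge is clearly the larger of the two.
Sn > Ge: Sn sits below Ge in group 14, so the down-group effect alone puts Sn larger.
Sr > Sn: both are in period 5; the period trend gives Sr the larger value.
Tabulated atomic radius (pm): F 64, Ge 121, Sr 185, Sn 140.
So from largest to smallest: Sr > Sn > Ge > F.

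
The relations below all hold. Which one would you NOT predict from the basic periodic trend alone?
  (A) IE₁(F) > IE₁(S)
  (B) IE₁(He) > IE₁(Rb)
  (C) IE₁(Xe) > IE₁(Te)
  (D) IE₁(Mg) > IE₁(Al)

(D)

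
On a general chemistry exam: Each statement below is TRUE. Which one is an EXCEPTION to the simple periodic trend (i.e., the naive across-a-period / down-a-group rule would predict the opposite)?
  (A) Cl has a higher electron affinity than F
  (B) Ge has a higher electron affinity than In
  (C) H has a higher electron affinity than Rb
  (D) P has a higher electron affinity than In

(A)

The general trend: electron affinity increases across a period and decreases down a group.
(A) Cl (period 3, group 17) vs F (period 2, group 17): the stated order contradicts the simple trend.
(B) Ge (period 4, group 14) vs In (period 5, group 13): the stated order agrees with the simple trend.
(C) H (period 1, group 1) vs Rb (period 5, group 1): the stated order agrees with the simple trend.
(D) P (period 3, group 15) vs In (period 5, group 13): the stated order agrees with the simple trend.
The exception is (A): F's small 2p subshell makes the incoming electron feel strong e⁻–e⁻ repulsion, so Cl actually releases more energy on gaining an electron.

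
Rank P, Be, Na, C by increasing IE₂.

Be, P, C, Na

Consider each +1 ion: P⁺ still has 4 valence electrons; Be⁺ still has 1 valence electron; Na⁺ is the bare [Ne] core; C⁺ still has 3 valence electrons.
Pulling an electron out of a noble-gas core costs far more than removing a remaining valence electron, so Na sits at the high end of IE_2.
Valence configurations: P⁺ [Ne]3s²3p², Be⁺ [He]2s¹, C⁺ [He]2s²2p¹.
Approximate IE_2 values (kJ/mol): P 1907, Be 1757, Na 4562, C 2353.
Overall IE_2 order: Be < P < C < Na.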